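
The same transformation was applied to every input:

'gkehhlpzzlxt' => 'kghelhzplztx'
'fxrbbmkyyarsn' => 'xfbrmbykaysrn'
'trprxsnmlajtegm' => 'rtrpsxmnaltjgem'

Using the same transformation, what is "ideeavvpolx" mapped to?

dieevapvlox

The transformation: swap each adjacent pair of characters (1↔2, 3↔4, ...).
Applying that to "ideeavvpolx" gives "dieevapvlox".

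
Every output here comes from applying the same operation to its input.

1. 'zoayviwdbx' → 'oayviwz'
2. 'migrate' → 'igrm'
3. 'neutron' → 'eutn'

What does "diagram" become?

Each output is the input with this applied: delete the last 3 characters, then move the first character to the end.
For "diagram" the result is "iagd".

iagd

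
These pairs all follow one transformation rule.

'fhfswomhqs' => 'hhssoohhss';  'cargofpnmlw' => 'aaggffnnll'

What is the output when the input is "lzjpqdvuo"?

The transformation: keep every other character starting from the second (positions 2nd, 4th, 6th, ...), then double every character.
On "lzjpqdvuo" that produces "zzppdduu".

zzppdduu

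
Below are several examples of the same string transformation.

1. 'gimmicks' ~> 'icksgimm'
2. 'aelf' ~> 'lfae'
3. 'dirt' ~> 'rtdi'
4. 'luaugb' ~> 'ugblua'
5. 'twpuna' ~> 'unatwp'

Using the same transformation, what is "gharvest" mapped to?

vestghar

Looking at the pairs, the operation is to swap the front and back halves of the string.
On "gharvest" that produces "vestghar".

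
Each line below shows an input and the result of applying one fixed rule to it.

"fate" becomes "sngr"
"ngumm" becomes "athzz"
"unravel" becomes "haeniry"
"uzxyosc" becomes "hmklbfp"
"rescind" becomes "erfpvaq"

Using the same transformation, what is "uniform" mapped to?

havsbez

Each output is the input with this applied: shift every letter 13 places forward in the alphabet (wrapping around) — i.e. ROT13.
"uniform" → "havsbez".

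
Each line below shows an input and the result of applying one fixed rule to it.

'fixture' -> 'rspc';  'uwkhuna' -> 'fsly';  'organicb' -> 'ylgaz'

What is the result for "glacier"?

Rule — shift every letter 2 places backward in the alphabet (wrapping around), then delete the first 3 characters.
For "glacier" the result is "agcp".
(Check on "organicb": → "mpeylgaz" → "ylgaz" ✓)

agcp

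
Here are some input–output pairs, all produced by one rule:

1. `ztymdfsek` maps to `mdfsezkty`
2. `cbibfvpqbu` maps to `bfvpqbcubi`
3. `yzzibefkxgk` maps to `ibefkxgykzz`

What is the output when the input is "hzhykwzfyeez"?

ykwzfyeehzzh

The rule is to swap the first and last characters, then move the first 3 characters to the end (rotate left by 3).
Starting from "hzhykwzfyeez": after the first operation, "zzhykwzfyeeh"; after the second, "ykwzfyeehzzh".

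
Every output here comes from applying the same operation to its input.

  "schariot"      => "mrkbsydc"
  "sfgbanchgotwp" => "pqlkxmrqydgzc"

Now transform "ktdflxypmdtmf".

The rule is to move the first character to the end, then shift every letter 10 places forward in the alphabet (wrapping around).
On "ktdflxypmdtmf": the first step gives "tdflxypmdtmfk", and the second then gives "dnpvhizwndwpu".

dnpvhizwndwpu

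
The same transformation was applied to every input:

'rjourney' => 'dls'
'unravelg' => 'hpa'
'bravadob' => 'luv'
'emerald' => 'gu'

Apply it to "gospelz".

iy

Looking at the pairs, the operation is to keep one character in every 3, starting at position 2 (positions 2nd, 5th, 8th, ...), then shift every letter 6 places backward in the alphabet (wrapping around).
For "gospelz" the result is "iy".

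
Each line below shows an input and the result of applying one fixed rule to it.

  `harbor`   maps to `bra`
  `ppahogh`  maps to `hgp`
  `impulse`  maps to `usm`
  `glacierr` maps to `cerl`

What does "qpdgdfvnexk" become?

gfnxp

Each output is the input with this applied: keep every other character starting from the second (positions 2nd, 4th, 6th, ...), then move the first character to the end.
Starting from "qpdgdfvnexk": after the first operation, "pgfnx"; after the second, "gfnxp".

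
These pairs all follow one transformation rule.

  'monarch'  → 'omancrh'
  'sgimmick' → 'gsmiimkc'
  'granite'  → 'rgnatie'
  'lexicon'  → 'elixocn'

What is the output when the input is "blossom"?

Looking at the pairs, the operation is to swap each adjacent pair of characters (1↔2, 3↔4, ...).
Applying that to "blossom" gives "lbsoosm".

lbsoosm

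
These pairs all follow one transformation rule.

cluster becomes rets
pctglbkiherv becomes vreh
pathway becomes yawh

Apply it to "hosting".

gnit

Each output is the input with this applied: reverse the string, then keep only the first 4 characters.
On "hosting": the first step gives "gnitsoh", and the second then gives "gnit".
(Check on "cluster": → "retsulc" → "rets" ✓)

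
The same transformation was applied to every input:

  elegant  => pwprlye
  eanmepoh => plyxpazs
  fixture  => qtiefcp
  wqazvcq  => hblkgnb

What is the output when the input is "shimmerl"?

dstxxpcw

In each case the input is transformed by: shift every letter 11 places forward in the alphabet (wrapping around).
On "shimmerl" that produces "dstxxpcw".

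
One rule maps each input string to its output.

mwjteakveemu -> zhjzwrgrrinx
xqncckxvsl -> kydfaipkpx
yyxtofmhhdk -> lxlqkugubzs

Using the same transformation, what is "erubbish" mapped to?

ruefhvoo

The transformation: take characters alternately from the front and the back (1st, last, 2nd, 2nd-last, ...), then shift every letter 13 places forward in the alphabet (wrapping around) — i.e. ROT13.
Starting from "erubbish": after the first operation, "ehrsuibb"; after the second, "ruefhvoo".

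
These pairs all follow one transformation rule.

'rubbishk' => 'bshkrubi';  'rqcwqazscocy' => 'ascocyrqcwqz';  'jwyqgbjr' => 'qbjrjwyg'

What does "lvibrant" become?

Rule — swap the front and back halves of the string, then swap the first and last characters.
Working it through for "lvibrant": intermediate "rantlvib", final "bantlvir".

bantlvir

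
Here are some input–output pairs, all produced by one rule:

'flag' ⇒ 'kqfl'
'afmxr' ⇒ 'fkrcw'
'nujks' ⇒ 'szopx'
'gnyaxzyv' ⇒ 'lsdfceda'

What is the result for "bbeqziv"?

ggjvena

The rule is to shift every letter 5 places forward in the alphabet (wrapping around).
So "bbeqziv" becomes "ggjvena".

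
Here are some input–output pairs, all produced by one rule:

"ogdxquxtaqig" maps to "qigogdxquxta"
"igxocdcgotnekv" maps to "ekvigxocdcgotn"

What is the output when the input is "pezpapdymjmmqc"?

Looking at the pairs, the operation is to move the last 3 characters to the front (rotate right by 3).
For "pezpapdymjmmqc" the result is "mqcpezpapdymjm".

mqcpezpapdymjm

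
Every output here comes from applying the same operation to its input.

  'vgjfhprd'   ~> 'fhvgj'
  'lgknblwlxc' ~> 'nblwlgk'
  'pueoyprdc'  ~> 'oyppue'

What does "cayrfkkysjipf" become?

The rule is to delete the last 3 characters, then move the first 3 characters to the end (rotate left by 3).
"cayrfkkysjipf" → "cayrfkkysj" → "rfkkysjcay".
(Check on "vgjfhprd": → "vgjfh" → "fhvgj" ✓)

rfkkysjcay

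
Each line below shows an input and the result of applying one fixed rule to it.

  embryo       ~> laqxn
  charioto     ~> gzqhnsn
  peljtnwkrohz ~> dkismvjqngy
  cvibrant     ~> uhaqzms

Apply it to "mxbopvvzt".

wanouuys

The transformation: delete the first character, then shift every letter 1 place backward in the alphabet (wrapping around).
Starting from "mxbopvvzt": after the first operation, "xbopvvzt"; after the second, "wanouuys".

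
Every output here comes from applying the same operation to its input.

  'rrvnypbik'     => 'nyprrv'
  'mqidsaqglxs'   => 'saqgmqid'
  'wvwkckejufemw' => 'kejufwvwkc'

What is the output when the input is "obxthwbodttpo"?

Rule — delete the last 3 characters, then swap the front and back halves of the string.
"obxthwbodttpo" → "obxthwbodt" → "wbodtobxth".

wbodtobxth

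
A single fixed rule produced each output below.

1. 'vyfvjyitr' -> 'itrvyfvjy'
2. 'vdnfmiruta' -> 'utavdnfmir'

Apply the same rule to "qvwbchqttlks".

Rule — move the last 3 characters to the front (rotate right by 3).
So "qvwbchqttlks" becomes "lksqvwbchqtt".

lksqvwbchqtt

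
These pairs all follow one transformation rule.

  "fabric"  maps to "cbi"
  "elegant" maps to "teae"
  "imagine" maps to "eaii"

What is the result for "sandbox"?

The transformation: swap the first and last characters, then keep every other character starting from the first (positions 1st, 3rd, 5th, ...).
For "sandbox", step one produces "xandbos"; step two turns that into "xnbs".

xnbs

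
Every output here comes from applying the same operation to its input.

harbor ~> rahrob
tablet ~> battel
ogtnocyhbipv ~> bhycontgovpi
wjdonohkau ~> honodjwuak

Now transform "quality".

In each case the input is transformed by: move the last 3 characters to the front (rotate right by 3), then reverse the string.
For "quality", step one produces "ityqual"; step two turns that into "lauqyti".

lauqyti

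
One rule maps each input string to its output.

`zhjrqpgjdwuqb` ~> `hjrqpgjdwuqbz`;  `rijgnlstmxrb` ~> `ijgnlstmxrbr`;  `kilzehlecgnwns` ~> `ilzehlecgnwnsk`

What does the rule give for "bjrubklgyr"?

jrubklgyrb

Each output is the input with this applied: move the first character to the end.
On "bjrubklgyr" that produces "jrubklgyrb".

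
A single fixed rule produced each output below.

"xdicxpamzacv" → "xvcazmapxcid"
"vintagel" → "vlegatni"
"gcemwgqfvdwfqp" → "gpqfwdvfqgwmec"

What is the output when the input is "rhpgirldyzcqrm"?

Each output is the input with this applied: reverse the string, then move the last character to the front.
"rhpgirldyzcqrm" → "rmrqczydlrigph".

rmrqczydlrigph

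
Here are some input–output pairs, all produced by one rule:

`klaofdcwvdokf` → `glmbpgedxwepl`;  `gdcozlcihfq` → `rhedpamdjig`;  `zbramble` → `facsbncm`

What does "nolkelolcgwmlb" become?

copmlfmpmdhxnm

The transformation: move the last character to the front, then shift every letter 1 place forward in the alphabet (wrapping around).
"nolkelolcgwmlb" → "bnolkelolcgwml" → "copmlfmpmdhxnm".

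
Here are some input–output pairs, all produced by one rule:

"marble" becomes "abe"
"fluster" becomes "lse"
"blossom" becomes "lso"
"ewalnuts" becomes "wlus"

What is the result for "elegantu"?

In each case the input is transformed by: keep every other character starting from the second (positions 2nd, 4th, 6th, ...).
On "elegantu" that produces "lgnu".

lgnu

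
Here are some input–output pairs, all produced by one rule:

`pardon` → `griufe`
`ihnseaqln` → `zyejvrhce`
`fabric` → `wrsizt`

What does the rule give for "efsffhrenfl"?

vwjwwyivewc

The transformation: shift every letter 9 places backward in the alphabet (wrapping around).
"efsffhrenfl" → "vwjwwyivewc".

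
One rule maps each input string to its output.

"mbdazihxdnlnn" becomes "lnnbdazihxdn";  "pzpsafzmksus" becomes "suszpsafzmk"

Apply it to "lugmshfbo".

fbougmsh

Looking at the pairs, the operation is to delete the first character, then move the last 3 characters to the front (rotate right by 3).
Starting from "lugmshfbo": after the first operation, "ugmshfbo"; after the second, "fbougmsh".
(Check on "mbdazihxdnlnn": → "bdazihxdnlnn" → "lnnbdazihxdn" ✓)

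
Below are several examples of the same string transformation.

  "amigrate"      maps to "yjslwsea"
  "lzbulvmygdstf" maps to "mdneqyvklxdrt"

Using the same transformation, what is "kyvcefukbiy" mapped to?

The transformation: shift every letter 8 places backward in the alphabet (wrapping around), then move the first 3 characters to the end (rotate left by 3).
Starting from "kyvcefukbiy": after the first operation, "cqnuwxmctaq"; after the second, "uwxmctaqcqn".

uwxmctaqcqn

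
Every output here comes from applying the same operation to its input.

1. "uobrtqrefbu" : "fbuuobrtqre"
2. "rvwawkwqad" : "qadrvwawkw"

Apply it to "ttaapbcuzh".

The transformation: move the last 3 characters to the front (rotate right by 3).
For "ttaapbcuzh" the result is "uzhttaapbc".

uzhttaapbc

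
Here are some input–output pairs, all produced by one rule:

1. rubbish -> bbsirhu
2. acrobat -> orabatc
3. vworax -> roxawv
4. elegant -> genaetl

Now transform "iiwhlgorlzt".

hwglrozliti

Rule — move the first 2 characters to the end (rotate left by 2), then swap each adjacent pair of characters (1↔2, 3↔4, ...).
Working it through for "iiwhlgorlzt": intermediate "whlgorlztii", final "hwglrozliti".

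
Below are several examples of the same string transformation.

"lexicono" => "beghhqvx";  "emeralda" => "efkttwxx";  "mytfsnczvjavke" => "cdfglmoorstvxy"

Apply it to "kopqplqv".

dehiijjo

The pattern: shift every letter 7 places backward in the alphabet (wrapping around), then sort the characters into alphabetical order.
Doing the same to "kopqplqv": "dehiijjo".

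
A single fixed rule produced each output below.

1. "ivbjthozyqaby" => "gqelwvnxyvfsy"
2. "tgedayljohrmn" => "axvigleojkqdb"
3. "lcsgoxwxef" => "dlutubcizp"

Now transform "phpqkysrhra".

In each case the input is transformed by: shift every letter 3 places backward in the alphabet (wrapping around), then move the first 3 characters to the end (rotate left by 3).
Starting from "phpqkysrhra": after the first operation, "memnhvpoeox"; after the second, "nhvpoeoxmem".

nhvpoeoxmem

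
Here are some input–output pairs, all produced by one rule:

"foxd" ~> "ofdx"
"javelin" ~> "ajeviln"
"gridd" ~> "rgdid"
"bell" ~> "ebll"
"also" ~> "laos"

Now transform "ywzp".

The transformation: swap each adjacent pair of characters (1↔2, 3↔4, ...).
"ywzp" → "wypz".

wypz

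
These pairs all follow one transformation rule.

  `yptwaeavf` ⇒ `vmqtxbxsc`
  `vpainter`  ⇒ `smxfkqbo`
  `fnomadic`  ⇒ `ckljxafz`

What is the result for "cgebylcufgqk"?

In each case the input is transformed by: shift every letter 3 places backward in the alphabet (wrapping around).
Doing the same to "cgebylcufgqk": "zdbyvizrcdnh".

zdbyvizrcdnh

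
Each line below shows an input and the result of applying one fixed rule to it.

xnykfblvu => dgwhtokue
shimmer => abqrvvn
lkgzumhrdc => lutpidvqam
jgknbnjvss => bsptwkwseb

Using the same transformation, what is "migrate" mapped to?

The rule is to move the last character to the front, then shift every letter 9 places forward in the alphabet (wrapping around).
On "migrate": the first step gives "emigrat", and the second then gives "nvrpajc".

nvrpajc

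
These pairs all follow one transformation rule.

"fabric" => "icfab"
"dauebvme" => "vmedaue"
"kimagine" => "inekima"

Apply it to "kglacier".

The pattern: swap the front and back halves of the string, then delete the first character.
Doing the same to "kglacier": "ierkgla".

ierkgla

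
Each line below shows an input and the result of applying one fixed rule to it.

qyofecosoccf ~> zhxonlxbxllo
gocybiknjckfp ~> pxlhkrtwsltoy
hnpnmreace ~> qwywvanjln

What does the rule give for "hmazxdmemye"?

Each output is the input with this applied: shift every letter 9 places forward in the alphabet (wrapping around).
Applying that to "hmazxdmemye" gives "qvjigmvnvhn".

qvjigmvnvhn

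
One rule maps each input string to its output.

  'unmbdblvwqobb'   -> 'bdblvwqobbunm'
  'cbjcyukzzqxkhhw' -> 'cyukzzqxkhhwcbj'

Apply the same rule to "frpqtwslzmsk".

qtwslzmskfrp

Each output is the input with this applied: move the first 3 characters to the end (rotate left by 3).
"frpqtwslzmsk" → "qtwslzmskfrp".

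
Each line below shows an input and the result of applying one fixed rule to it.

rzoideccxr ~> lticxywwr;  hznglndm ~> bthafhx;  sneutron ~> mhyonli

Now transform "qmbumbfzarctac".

What's happening: shift every letter 6 places backward in the alphabet (wrapping around), then delete the last character.
"qmbumbfzarctac" → "kgvogvztulwnuw" → "kgvogvztulwnu".

kgvogvztulwnu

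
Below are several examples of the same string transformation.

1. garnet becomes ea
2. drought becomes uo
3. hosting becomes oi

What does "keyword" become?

The rule is to sort the characters into reverse alphabetical order, then keep only the vowels.
For "keyword" the result is "oe".

oe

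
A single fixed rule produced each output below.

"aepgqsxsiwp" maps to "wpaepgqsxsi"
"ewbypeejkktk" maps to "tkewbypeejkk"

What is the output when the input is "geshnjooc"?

ocgeshnjo

In each case the input is transformed by: move the last 2 characters to the front (rotate right by 2).
"geshnjooc" → "ocgeshnjo".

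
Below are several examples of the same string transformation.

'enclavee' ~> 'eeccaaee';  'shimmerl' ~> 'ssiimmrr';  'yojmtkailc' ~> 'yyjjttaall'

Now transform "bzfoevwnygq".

Looking at the pairs, the operation is to keep every other character starting from the first (positions 1st, 3rd, 5th, ...), then double every character.
For "bzfoevwnygq", step one produces "bfewyq"; step two turns that into "bbffeewwyyqq".

bbffeewwyyqq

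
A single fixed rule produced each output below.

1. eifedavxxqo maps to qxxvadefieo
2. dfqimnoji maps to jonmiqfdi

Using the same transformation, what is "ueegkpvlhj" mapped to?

The rule is to reverse the string, then move the first character to the end.
On "ueegkpvlhj" that produces "hlvpkgeeuj".

hlvpkgeeuj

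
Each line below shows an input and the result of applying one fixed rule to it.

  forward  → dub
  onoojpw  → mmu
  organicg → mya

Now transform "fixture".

drc

In each case the input is transformed by: keep one character in every 3, starting at position 1 (positions 1st, 4th, 7th, ...), then shift every letter 2 places backward in the alphabet (wrapping around).
On "fixture": the first step gives "fte", and the second then gives "drc".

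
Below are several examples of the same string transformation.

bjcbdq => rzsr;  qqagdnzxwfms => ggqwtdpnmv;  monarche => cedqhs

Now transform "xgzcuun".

nwpsk

The transformation: delete the last 2 characters, then shift every letter 10 places backward in the alphabet (wrapping around).
Applying both steps to "xgzcuun": "xgzcu", then "nwpsk".
(Check on "monarche": → "monarc" → "cedqhs" ✓)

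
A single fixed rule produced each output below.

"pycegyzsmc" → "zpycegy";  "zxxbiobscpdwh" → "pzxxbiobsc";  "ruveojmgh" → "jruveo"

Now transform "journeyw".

Rule — delete the last 3 characters, then move the last character to the front.
"journeyw" → "journ" → "njour".

njour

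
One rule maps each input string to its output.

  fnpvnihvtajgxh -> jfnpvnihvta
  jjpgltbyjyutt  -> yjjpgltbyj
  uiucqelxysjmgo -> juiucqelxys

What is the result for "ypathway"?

The rule is to delete the last 3 characters, then move the last character to the front.
Working it through for "ypathway": intermediate "ypath", final "hypat".

hypat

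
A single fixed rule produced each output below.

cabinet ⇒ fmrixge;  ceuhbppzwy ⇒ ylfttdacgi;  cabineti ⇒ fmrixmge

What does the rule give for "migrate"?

The pattern: shift every letter 4 places forward in the alphabet (wrapping around), then move the first 2 characters to the end (rotate left by 2).
On "migrate": the first step gives "qmkvexi", and the second then gives "kvexiqm".
(Check on "cabinet": → "gefmrix" → "fmrixge" ✓)

kvexiqm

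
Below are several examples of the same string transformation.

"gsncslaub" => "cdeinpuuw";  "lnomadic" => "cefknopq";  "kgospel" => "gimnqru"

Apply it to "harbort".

What's happening: sort the characters into alphabetical order, then shift every letter 2 places forward in the alphabet (wrapping around).
For "harbort", step one produces "abhorrt"; step two turns that into "cdjqttv".

cdjqttv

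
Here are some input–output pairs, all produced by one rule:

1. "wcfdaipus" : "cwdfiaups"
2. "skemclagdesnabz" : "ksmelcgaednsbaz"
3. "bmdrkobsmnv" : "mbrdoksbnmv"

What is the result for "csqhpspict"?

schqspiptc

Each output is the input with this applied: swap each adjacent pair of characters (1↔2, 3↔4, ...).
"csqhpspict" → "schqspiptc".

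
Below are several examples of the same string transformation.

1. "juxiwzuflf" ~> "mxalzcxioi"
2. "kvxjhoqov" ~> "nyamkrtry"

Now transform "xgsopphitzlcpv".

Each output is the input with this applied: shift every letter 3 places forward in the alphabet (wrapping around).
So "xgsopphitzlcpv" becomes "ajvrssklwcofsy".

ajvrssklwcofsy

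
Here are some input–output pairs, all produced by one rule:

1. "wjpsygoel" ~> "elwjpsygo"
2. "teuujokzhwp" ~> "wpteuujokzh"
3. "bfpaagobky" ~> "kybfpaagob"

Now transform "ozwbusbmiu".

Looking at the pairs, the operation is to move the last 2 characters to the front (rotate right by 2).
"ozwbusbmiu" → "iuozwbusbm".

iuozwbusbm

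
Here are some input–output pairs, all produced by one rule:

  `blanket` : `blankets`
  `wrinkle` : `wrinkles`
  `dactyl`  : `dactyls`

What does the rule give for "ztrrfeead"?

The rule is to append "s".
So "ztrrfeead" becomes "ztrrfeeads".

ztrrfeeads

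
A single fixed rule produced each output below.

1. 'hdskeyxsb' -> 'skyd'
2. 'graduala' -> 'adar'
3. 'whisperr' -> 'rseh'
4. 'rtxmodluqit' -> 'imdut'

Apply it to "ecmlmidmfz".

zlimc

Rule — keep every other character starting from the second (positions 2nd, 4th, 6th, ...), then swap the first and last characters.
For "ecmlmidmfz", step one produces "climz"; step two turns that into "zlimc".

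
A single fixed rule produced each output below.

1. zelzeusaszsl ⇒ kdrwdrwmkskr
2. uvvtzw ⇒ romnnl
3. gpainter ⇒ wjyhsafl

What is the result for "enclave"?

nwwfuds

Each output is the input with this applied: move the last 2 characters to the front (rotate right by 2), then shift every letter 8 places backward in the alphabet (wrapping around).
Starting from "enclave": after the first operation, "veencla"; after the second, "nwwfuds".
(Check on "gpainter": → "ergpaint" → "wjyhsafl" ✓)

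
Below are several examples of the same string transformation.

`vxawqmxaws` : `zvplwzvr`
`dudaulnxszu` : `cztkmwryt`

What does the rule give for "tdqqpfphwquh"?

Each output is the input with this applied: shift every letter 1 place backward in the alphabet (wrapping around), then delete the first 2 characters.
Working it through for "tdqqpfphwquh": intermediate "scppoeogvptg", final "ppoeogvptg".
(Check on "dudaulnxszu": → "ctcztkmwryt" → "cztkmwryt" ✓)

ppoeogvptg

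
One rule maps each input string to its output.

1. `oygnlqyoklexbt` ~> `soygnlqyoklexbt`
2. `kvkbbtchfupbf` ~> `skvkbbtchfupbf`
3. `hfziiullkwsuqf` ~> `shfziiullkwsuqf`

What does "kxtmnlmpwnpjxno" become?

skxtmnlmpwnpjxno

In each case the input is transformed by: prepend "s".
Doing the same to "kxtmnlmpwnpjxno": "skxtmnlmpwnpjxno".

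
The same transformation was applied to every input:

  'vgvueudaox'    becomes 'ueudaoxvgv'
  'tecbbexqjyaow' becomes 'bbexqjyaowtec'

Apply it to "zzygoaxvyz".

What's happening: move the first 3 characters to the end (rotate left by 3).
"zzygoaxvyz" → "goaxvyzzzy".

goaxvyzzzy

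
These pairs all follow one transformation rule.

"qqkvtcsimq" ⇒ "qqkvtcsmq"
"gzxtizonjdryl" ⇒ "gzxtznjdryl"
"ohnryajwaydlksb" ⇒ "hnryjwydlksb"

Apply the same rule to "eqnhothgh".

qnhthgh

The transformation: remove every vowel.
So "eqnhothgh" becomes "qnhthgh".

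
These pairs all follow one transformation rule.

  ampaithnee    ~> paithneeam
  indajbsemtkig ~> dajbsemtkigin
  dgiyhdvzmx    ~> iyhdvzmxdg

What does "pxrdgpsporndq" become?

What's happening: move the first 2 characters to the end (rotate left by 2).
"pxrdgpsporndq" → "rdgpsporndqpx".

rdgpsporndqpx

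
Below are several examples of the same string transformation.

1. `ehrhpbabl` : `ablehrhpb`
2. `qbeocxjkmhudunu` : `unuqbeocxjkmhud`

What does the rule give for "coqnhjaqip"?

In each case the input is transformed by: move the last 3 characters to the front (rotate right by 3).
"coqnhjaqip" → "qipcoqnhja".

qipcoqnhja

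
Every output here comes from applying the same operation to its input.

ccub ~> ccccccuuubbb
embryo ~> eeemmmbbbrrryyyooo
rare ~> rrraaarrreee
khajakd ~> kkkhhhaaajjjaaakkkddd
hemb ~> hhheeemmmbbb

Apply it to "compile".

The transformation: repeat every character 3 times.
Applying that to "compile" gives "cccooommmpppiiillleee".

cccooommmpppiiillleee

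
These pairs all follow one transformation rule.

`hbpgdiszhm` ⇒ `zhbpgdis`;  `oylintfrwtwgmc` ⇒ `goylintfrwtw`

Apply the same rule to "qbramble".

Looking at the pairs, the operation is to delete the last 2 characters, then move the last character to the front.
Starting from "qbramble": after the first operation, "qbramb"; after the second, "bqbram".

bqbram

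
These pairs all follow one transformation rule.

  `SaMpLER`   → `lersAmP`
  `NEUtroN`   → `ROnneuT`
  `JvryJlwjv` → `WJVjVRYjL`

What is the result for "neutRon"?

Each output is the input with this applied: move the last 3 characters to the front (rotate right by 3), then flip the case of every letter.
On "neutRon": the first step gives "Ronneut", and the second then gives "rONNEUT".
(Check on "JvryJlwjv": → "wjvJvryJl" → "WJVjVRYjL" ✓)

rONNEUT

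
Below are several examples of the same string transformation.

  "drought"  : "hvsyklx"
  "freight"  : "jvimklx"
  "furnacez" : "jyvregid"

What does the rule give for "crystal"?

Rule — shift every letter 4 places forward in the alphabet (wrapping around).
"crystal" → "gvcwxep".

gvcwxep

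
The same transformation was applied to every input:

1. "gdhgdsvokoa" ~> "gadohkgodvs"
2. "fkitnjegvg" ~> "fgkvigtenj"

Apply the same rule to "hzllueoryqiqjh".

hhzjlqliuqeyor

In each case the input is transformed by: take characters alternately from the front and the back (1st, last, 2nd, 2nd-last, ...).
For "hzllueoryqiqjh" the result is "hhzjlqliuqeyor".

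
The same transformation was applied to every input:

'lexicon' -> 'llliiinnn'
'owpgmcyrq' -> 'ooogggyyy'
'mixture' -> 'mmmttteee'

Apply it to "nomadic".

nnnaaaccc

In each case the input is transformed by: keep one character in every 3, starting at position 1 (positions 1st, 4th, 7th, ...), then repeat every character 3 times.
Applying both steps to "nomadic": "nac", then "nnnaaaccc".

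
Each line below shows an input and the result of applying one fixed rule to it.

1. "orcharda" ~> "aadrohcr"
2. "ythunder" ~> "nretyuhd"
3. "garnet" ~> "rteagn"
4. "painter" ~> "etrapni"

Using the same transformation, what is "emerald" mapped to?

Looking at the pairs, the operation is to swap each adjacent pair of characters (1↔2, 3↔4, ...), then move the last 3 characters to the front (rotate right by 3).
On "emerald": the first step gives "merelad", and the second then gives "ladmere".

ladmere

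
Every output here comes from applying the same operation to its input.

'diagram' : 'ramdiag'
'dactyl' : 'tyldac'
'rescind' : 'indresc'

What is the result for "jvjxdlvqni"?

The transformation: move the last 3 characters to the front (rotate right by 3).
For "jvjxdlvqni" the result is "qnijvjxdlv".

qnijvjxdlv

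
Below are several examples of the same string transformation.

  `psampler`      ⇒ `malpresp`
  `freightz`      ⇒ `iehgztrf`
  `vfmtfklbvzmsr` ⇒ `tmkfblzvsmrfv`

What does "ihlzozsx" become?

The transformation: swap each adjacent pair of characters (1↔2, 3↔4, ...), then move the first 2 characters to the end (rotate left by 2).
Starting from "ihlzozsx": after the first operation, "hizlzoxs"; after the second, "zlzoxshi".

zlzoxshi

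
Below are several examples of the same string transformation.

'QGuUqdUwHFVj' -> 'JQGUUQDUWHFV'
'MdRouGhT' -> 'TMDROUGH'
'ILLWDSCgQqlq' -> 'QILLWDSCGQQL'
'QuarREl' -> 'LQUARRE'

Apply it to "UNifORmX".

XUNIFORM

Rule — move the last character to the front, then convert every letter to uppercase.
"UNifORmX" → "XUNifORm" → "XUNIFORM".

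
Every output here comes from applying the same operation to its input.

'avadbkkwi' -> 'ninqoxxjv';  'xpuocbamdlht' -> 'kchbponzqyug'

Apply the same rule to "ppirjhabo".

ccvewunob

The rule is to shift every letter 13 places forward in the alphabet (wrapping around) — i.e. ROT13.
So "ppirjhabo" becomes "ccvewunob".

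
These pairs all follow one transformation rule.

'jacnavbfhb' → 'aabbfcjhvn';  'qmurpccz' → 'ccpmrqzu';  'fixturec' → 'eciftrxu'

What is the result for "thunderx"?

Rule — sort the characters into alphabetical order, then swap each adjacent pair of characters (1↔2, 3↔4, ...).
"thunderx" → "dehnrtux" → "ednhtrxu".

ednhtrxu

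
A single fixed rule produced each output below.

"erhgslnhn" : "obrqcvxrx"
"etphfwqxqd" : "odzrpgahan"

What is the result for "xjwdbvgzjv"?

htgnlfqjtf

The pattern: shift every letter 10 places forward in the alphabet (wrapping around).
Doing the same to "xjwdbvgzjv": "htgnlfqjtf".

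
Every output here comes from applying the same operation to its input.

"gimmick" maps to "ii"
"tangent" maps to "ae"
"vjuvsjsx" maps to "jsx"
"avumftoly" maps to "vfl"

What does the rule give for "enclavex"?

nax

What's happening: keep one character in every 3, starting at position 2 (positions 2nd, 5th, 8th, ...).
For "enclavex" the result is "nax".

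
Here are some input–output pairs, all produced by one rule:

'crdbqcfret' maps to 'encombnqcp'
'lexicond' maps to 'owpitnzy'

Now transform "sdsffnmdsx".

idodqqyxod

The pattern: shift every letter 11 places forward in the alphabet (wrapping around), then move the last character to the front.
On "sdsffnmdsx": the first step gives "dodqqyxodi", and the second then gives "idodqqyxod".
(Check on "lexicond": → "wpitnzyo" → "owpitnzy" ✓)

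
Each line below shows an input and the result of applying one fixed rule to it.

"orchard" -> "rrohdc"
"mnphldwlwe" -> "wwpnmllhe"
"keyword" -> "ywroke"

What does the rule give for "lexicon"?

In each case the input is transformed by: sort the characters into reverse alphabetical order, then delete the last character.
Starting from "lexicon": after the first operation, "xonliec"; after the second, "xonlie".
(Check on "orchard": → "rrohdca" → "rrohdc" ✓)

xonlie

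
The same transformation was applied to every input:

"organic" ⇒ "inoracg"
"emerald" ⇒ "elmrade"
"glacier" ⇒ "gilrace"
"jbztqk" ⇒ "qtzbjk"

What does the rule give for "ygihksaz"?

iksyzagh

Rule — sort the characters into alphabetical order, then move the first 3 characters to the end (rotate left by 3).
"ygihksaz" → "aghiksyz" → "iksyzagh".
(Check on "organic": → "acginor" → "inoracg" ✓)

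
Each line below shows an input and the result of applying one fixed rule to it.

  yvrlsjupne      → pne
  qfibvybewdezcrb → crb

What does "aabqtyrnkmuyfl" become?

Rule — keep only the last 3 characters.
"aabqtyrnkmuyfl" → "yfl".

yfl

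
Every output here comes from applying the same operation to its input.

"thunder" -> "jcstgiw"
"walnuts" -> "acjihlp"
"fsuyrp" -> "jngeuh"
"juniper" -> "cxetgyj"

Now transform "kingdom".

cvsdbzx

The rule is to move the first 2 characters to the end (rotate left by 2), then shift every letter 11 places backward in the alphabet (wrapping around).
So "kingdom" becomes "cvsdbzx".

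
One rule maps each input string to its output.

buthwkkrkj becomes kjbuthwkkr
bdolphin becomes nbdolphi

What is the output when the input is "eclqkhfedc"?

dceclqkhfe

The transformation: swap the front and back halves of the string, then move the first 3 characters to the end (rotate left by 3).
Applying both steps to "eclqkhfedc": "hfedceclqk", then "dceclqkhfe".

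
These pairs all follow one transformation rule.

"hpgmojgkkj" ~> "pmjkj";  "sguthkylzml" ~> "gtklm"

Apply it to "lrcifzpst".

The pattern: keep every other character starting from the second (positions 2nd, 4th, 6th, ...).
"lrcifzpst" → "rizs".

rizs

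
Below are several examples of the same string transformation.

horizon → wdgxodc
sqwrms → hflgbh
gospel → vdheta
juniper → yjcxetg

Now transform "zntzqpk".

ociofez

Each output is the input with this applied: shift every letter 11 places backward in the alphabet (wrapping around).
For "zntzqpk" the result is "ociofez".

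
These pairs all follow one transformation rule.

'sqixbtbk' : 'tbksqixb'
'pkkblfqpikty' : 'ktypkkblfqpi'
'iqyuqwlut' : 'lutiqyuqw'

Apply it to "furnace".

acefurn

Rule — move the last 3 characters to the front (rotate right by 3).
Doing the same to "furnace": "acefurn".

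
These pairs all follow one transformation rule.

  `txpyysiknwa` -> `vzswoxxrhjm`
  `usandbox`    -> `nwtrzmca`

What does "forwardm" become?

clenqvzq

The transformation: move the last 2 characters to the front (rotate right by 2), then shift every letter 1 place backward in the alphabet (wrapping around).
Starting from "forwardm": after the first operation, "dmforwar"; after the second, "clenqvzq".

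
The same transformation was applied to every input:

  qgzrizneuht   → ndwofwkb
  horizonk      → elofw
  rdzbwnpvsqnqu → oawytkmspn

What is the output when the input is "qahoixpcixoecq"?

nxelfumzful

Each output is the input with this applied: shift every letter 3 places backward in the alphabet (wrapping around), then delete the last 3 characters.
So "qahoixpcixoecq" becomes "nxelfumzful".
(Check on "rdzbwnpvsqnqu": → "oawytkmspnknr" → "oawytkmspn" ✓)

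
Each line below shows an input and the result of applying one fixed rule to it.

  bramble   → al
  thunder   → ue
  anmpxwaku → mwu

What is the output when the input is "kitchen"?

The pattern: keep one character in every 3, starting at position 3 (positions 3rd, 6th, 9th, ...).
Applying that to "kitchen" gives "te".

te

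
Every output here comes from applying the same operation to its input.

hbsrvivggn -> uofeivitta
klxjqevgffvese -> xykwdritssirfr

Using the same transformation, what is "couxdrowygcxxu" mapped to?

The pattern: shift every letter 13 places forward in the alphabet (wrapping around) — i.e. ROT13.
Doing the same to "couxdrowygcxxu": "pbhkqebjltpkkh".

pbhkqebjltpkkh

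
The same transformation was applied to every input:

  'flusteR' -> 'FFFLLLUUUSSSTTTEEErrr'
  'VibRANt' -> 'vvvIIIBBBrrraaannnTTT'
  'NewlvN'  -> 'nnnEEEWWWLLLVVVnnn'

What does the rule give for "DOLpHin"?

dddooolllPPPhhhIIINNN

The transformation: flip the case of every letter, then repeat every character 3 times.
On "DOLpHin": the first step gives "dolPhIN", and the second then gives "dddooolllPPPhhhIIINNN".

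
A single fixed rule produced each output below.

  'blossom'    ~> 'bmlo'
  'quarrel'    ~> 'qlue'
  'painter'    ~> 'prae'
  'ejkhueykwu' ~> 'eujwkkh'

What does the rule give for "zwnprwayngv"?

What's happening: take characters alternately from the front and the back (1st, last, 2nd, 2nd-last, ...), then delete the last 3 characters.
For "zwnprwayngv", step one produces "zvwgnnpyraw"; step two turns that into "zvwgnnpy".

zvwgnnpy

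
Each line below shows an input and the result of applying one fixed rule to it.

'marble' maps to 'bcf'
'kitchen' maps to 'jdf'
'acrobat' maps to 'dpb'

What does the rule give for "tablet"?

What's happening: shift every letter 1 place forward in the alphabet (wrapping around), then keep every other character starting from the second (positions 2nd, 4th, 6th, ...).
Working it through for "tablet": intermediate "ubcmfu", final "bmu".

bmu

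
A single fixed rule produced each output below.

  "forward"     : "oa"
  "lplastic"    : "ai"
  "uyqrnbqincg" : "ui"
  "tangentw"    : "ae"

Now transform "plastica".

Looking at the pairs, the operation is to keep only the vowels.
On "plastica" that produces "aia".

aia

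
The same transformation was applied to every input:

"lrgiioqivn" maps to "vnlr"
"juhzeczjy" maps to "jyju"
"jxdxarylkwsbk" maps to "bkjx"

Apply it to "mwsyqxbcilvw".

vwmw

The pattern: move the last 2 characters to the front (rotate right by 2), then keep only the first 4 characters.
On "mwsyqxbcilvw": the first step gives "vwmwsyqxbcil", and the second then gives "vwmw".
(Check on "lrgiioqivn": → "vnlrgiioqi" → "vnlr" ✓)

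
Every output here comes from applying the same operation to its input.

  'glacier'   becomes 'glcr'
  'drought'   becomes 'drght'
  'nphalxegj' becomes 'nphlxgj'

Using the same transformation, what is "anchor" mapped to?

In each case the input is transformed by: remove every vowel.
On "anchor" that produces "nchr".

nchr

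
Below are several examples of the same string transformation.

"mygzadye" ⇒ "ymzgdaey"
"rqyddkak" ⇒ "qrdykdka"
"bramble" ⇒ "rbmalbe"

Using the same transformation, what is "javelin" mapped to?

The pattern: swap each adjacent pair of characters (1↔2, 3↔4, ...).
Doing the same to "javelin": "ajeviln".

ajeviln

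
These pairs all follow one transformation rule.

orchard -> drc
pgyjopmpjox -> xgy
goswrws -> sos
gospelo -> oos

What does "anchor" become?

rnc

The pattern: swap the first and last characters, then keep only the first 3 characters.
"anchor" → "rnchoa" → "rnc".
(Check on "gospelo": → "oospelg" → "oos" ✓)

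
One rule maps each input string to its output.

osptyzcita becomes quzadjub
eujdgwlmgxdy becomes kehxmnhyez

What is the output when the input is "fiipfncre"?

jqgodsf

Looking at the pairs, the operation is to delete the first 2 characters, then shift every letter 1 place forward in the alphabet (wrapping around).
For "fiipfncre", step one produces "ipfncre"; step two turns that into "jqgodsf".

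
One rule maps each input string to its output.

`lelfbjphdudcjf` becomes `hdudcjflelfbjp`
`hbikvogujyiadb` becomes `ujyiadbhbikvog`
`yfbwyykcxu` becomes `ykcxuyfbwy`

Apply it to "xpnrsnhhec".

The pattern: swap the front and back halves of the string.
Doing the same to "xpnrsnhhec": "nhhecxpnrs".

nhhecxpnrs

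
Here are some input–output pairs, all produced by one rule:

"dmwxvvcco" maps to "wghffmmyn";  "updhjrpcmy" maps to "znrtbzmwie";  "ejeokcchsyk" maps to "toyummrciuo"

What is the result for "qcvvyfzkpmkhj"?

mffipjuzwurta

The rule is to move the first character to the end, then shift every letter 10 places forward in the alphabet (wrapping around).
"qcvvyfzkpmkhj" → "mffipjuzwurta".
(Check on "dmwxvvcco": → "mwxvvccod" → "wghffmmyn" ✓)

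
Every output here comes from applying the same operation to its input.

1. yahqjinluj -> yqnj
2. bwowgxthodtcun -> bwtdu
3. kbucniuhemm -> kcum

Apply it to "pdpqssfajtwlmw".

Looking at the pairs, the operation is to keep one character in every 3, starting at position 1 (positions 1st, 4th, 7th, ...).
For "pdpqssfajtwlmw" the result is "pqftm".

pqftm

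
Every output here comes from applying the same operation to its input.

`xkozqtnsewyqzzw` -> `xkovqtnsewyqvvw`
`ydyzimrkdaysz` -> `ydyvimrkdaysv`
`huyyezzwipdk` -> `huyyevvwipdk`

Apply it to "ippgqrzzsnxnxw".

In each case the input is transformed by: replace every "z" with "v".
Applying that to "ippgqrzzsnxnxw" gives "ippgqrvvsnxnxw".

ippgqrvvsnxnxw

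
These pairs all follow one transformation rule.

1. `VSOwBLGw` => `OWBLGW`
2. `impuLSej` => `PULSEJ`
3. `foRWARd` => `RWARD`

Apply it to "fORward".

The transformation: delete the first 2 characters, then convert every letter to uppercase.
Applying that to "fORward" gives "RWARD".

RWARD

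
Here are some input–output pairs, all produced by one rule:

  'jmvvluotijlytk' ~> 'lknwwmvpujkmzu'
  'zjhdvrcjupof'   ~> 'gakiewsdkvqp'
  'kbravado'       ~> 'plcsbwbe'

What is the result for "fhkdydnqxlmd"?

egilezeorymn

What's happening: shift every letter 1 place forward in the alphabet (wrapping around), then move the last character to the front.
So "fhkdydnqxlmd" becomes "egilezeorymn".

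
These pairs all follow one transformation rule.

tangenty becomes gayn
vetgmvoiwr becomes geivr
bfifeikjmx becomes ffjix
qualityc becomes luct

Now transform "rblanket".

Looking at the pairs, the operation is to keep every other character starting from the second (positions 2nd, 4th, 6th, ...), then swap each adjacent pair of characters (1↔2, 3↔4, ...).
Applying both steps to "rblanket": "bakt", then "abtk".
(Check on "qualityc": → "ultc" → "luct" ✓)

abtk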